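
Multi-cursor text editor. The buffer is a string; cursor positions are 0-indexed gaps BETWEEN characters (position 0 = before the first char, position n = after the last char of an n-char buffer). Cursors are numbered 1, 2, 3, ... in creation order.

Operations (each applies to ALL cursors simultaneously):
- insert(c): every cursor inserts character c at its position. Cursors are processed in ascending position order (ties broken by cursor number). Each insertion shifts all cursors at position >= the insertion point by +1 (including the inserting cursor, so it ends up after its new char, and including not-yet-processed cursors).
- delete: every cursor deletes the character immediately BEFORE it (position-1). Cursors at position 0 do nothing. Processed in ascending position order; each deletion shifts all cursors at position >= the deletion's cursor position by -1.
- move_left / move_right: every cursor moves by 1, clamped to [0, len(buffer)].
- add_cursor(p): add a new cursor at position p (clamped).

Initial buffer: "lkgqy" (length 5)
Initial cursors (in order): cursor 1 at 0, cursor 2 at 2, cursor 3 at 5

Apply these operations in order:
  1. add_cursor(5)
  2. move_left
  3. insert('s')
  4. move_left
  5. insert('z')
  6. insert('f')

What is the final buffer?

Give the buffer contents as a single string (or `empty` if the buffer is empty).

After op 1 (add_cursor(5)): buffer="lkgqy" (len 5), cursors c1@0 c2@2 c3@5 c4@5, authorship .....
After op 2 (move_left): buffer="lkgqy" (len 5), cursors c1@0 c2@1 c3@4 c4@4, authorship .....
After op 3 (insert('s')): buffer="slskgqssy" (len 9), cursors c1@1 c2@3 c3@8 c4@8, authorship 1.2...34.
After op 4 (move_left): buffer="slskgqssy" (len 9), cursors c1@0 c2@2 c3@7 c4@7, authorship 1.2...34.
After op 5 (insert('z')): buffer="zslzskgqszzsy" (len 13), cursors c1@1 c2@4 c3@11 c4@11, authorship 11.22...3344.
After op 6 (insert('f')): buffer="zfslzfskgqszzffsy" (len 17), cursors c1@2 c2@6 c3@15 c4@15, authorship 111.222...334344.

Answer: zfslzfskgqszzffsy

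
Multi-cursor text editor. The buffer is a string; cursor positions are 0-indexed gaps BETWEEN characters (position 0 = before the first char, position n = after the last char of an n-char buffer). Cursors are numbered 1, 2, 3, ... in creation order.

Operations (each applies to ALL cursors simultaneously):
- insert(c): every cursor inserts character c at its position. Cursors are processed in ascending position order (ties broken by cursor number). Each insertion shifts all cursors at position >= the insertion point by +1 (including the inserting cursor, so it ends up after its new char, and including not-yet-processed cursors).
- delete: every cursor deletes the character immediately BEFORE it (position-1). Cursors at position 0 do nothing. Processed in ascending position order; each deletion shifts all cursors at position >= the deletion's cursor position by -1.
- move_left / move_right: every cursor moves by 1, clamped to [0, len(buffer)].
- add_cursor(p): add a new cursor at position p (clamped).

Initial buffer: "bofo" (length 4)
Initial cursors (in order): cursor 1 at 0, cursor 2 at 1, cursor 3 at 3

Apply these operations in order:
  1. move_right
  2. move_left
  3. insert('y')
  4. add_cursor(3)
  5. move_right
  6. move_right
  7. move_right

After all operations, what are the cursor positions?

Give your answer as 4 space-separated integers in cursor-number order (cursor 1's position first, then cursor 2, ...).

Answer: 4 6 7 6

Derivation:
After op 1 (move_right): buffer="bofo" (len 4), cursors c1@1 c2@2 c3@4, authorship ....
After op 2 (move_left): buffer="bofo" (len 4), cursors c1@0 c2@1 c3@3, authorship ....
After op 3 (insert('y')): buffer="ybyofyo" (len 7), cursors c1@1 c2@3 c3@6, authorship 1.2..3.
After op 4 (add_cursor(3)): buffer="ybyofyo" (len 7), cursors c1@1 c2@3 c4@3 c3@6, authorship 1.2..3.
After op 5 (move_right): buffer="ybyofyo" (len 7), cursors c1@2 c2@4 c4@4 c3@7, authorship 1.2..3.
After op 6 (move_right): buffer="ybyofyo" (len 7), cursors c1@3 c2@5 c4@5 c3@7, authorship 1.2..3.
After op 7 (move_right): buffer="ybyofyo" (len 7), cursors c1@4 c2@6 c4@6 c3@7, authorship 1.2..3.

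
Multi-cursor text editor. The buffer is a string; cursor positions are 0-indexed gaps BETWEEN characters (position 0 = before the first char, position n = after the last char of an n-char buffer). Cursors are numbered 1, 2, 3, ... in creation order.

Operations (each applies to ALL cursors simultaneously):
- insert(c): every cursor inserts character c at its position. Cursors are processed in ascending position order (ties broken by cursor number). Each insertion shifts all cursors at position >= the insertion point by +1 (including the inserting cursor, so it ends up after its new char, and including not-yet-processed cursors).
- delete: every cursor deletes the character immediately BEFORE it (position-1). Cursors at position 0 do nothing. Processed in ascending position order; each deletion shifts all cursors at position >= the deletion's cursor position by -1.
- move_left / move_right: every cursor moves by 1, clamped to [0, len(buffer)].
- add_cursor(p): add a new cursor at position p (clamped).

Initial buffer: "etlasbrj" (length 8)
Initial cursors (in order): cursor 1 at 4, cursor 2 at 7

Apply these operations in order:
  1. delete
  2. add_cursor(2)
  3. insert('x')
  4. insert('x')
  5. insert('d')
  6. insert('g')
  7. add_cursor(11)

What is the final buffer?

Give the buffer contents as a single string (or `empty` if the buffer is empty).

After op 1 (delete): buffer="etlsbj" (len 6), cursors c1@3 c2@5, authorship ......
After op 2 (add_cursor(2)): buffer="etlsbj" (len 6), cursors c3@2 c1@3 c2@5, authorship ......
After op 3 (insert('x')): buffer="etxlxsbxj" (len 9), cursors c3@3 c1@5 c2@8, authorship ..3.1..2.
After op 4 (insert('x')): buffer="etxxlxxsbxxj" (len 12), cursors c3@4 c1@7 c2@11, authorship ..33.11..22.
After op 5 (insert('d')): buffer="etxxdlxxdsbxxdj" (len 15), cursors c3@5 c1@9 c2@14, authorship ..333.111..222.
After op 6 (insert('g')): buffer="etxxdglxxdgsbxxdgj" (len 18), cursors c3@6 c1@11 c2@17, authorship ..3333.1111..2222.
After op 7 (add_cursor(11)): buffer="etxxdglxxdgsbxxdgj" (len 18), cursors c3@6 c1@11 c4@11 c2@17, authorship ..3333.1111..2222.

Answer: etxxdglxxdgsbxxdgj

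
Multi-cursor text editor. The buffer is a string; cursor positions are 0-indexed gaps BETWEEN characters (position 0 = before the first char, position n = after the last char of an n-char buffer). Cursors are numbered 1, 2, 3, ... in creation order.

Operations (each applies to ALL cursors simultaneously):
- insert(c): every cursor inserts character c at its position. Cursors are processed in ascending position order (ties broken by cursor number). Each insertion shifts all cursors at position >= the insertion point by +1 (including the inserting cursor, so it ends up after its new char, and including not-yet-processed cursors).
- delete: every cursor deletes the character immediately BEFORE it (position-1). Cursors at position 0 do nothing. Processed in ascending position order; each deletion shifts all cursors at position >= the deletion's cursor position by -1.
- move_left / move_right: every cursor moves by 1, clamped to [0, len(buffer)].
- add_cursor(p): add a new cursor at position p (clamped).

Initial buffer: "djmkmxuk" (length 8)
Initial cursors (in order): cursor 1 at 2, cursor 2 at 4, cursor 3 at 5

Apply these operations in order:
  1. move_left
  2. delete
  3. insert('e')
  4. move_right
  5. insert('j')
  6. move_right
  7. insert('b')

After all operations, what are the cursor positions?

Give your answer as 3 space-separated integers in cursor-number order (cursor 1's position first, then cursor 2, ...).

Answer: 5 12 12

Derivation:
After op 1 (move_left): buffer="djmkmxuk" (len 8), cursors c1@1 c2@3 c3@4, authorship ........
After op 2 (delete): buffer="jmxuk" (len 5), cursors c1@0 c2@1 c3@1, authorship .....
After op 3 (insert('e')): buffer="ejeemxuk" (len 8), cursors c1@1 c2@4 c3@4, authorship 1.23....
After op 4 (move_right): buffer="ejeemxuk" (len 8), cursors c1@2 c2@5 c3@5, authorship 1.23....
After op 5 (insert('j')): buffer="ejjeemjjxuk" (len 11), cursors c1@3 c2@8 c3@8, authorship 1.123.23...
After op 6 (move_right): buffer="ejjeemjjxuk" (len 11), cursors c1@4 c2@9 c3@9, authorship 1.123.23...
After op 7 (insert('b')): buffer="ejjebemjjxbbuk" (len 14), cursors c1@5 c2@12 c3@12, authorship 1.1213.23.23..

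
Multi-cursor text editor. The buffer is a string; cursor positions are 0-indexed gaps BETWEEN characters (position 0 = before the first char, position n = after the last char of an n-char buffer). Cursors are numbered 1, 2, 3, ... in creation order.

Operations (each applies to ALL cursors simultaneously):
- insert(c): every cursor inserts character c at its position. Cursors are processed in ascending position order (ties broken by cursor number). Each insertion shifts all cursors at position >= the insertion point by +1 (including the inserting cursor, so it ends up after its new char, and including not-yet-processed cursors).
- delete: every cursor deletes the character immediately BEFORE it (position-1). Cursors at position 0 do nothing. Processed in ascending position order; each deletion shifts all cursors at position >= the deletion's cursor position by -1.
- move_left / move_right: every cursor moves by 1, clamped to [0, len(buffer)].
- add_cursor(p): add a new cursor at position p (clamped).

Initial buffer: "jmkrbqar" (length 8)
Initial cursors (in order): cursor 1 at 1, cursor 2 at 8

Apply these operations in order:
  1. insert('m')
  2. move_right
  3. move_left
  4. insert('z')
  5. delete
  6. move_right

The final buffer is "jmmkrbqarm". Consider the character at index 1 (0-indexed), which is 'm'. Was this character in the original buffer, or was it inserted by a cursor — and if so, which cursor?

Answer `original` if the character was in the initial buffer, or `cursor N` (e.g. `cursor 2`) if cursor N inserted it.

After op 1 (insert('m')): buffer="jmmkrbqarm" (len 10), cursors c1@2 c2@10, authorship .1.......2
After op 2 (move_right): buffer="jmmkrbqarm" (len 10), cursors c1@3 c2@10, authorship .1.......2
After op 3 (move_left): buffer="jmmkrbqarm" (len 10), cursors c1@2 c2@9, authorship .1.......2
After op 4 (insert('z')): buffer="jmzmkrbqarzm" (len 12), cursors c1@3 c2@11, authorship .11.......22
After op 5 (delete): buffer="jmmkrbqarm" (len 10), cursors c1@2 c2@9, authorship .1.......2
After op 6 (move_right): buffer="jmmkrbqarm" (len 10), cursors c1@3 c2@10, authorship .1.......2
Authorship (.=original, N=cursor N): . 1 . . . . . . . 2
Index 1: author = 1

Answer: cursor 1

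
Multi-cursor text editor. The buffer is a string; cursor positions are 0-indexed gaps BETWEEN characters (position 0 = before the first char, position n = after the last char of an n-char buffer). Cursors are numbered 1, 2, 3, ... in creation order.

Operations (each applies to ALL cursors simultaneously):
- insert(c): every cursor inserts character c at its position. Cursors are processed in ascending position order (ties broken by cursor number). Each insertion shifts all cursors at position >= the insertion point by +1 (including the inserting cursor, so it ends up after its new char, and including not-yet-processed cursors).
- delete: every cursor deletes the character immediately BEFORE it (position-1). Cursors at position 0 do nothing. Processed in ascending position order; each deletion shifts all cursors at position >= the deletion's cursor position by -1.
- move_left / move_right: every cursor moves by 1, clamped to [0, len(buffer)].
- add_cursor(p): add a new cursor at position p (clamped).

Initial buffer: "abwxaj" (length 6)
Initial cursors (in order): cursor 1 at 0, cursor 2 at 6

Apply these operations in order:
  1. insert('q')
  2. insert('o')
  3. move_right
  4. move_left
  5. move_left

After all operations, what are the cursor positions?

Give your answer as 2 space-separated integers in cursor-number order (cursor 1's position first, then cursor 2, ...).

After op 1 (insert('q')): buffer="qabwxajq" (len 8), cursors c1@1 c2@8, authorship 1......2
After op 2 (insert('o')): buffer="qoabwxajqo" (len 10), cursors c1@2 c2@10, authorship 11......22
After op 3 (move_right): buffer="qoabwxajqo" (len 10), cursors c1@3 c2@10, authorship 11......22
After op 4 (move_left): buffer="qoabwxajqo" (len 10), cursors c1@2 c2@9, authorship 11......22
After op 5 (move_left): buffer="qoabwxajqo" (len 10), cursors c1@1 c2@8, authorship 11......22

Answer: 1 8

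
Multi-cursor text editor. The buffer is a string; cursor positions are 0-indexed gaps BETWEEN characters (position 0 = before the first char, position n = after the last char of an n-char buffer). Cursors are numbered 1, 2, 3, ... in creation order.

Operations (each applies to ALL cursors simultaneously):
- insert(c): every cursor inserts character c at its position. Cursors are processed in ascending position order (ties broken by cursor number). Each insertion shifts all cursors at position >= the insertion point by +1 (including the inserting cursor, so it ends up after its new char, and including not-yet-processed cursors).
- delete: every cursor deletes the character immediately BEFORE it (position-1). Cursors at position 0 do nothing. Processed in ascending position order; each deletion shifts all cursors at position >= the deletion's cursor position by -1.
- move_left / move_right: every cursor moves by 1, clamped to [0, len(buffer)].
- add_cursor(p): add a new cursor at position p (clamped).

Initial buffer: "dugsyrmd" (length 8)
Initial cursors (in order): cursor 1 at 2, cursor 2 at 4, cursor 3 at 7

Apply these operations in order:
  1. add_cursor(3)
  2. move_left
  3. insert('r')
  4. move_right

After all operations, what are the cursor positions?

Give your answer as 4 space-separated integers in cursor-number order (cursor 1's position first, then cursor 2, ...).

Answer: 3 7 11 5

Derivation:
After op 1 (add_cursor(3)): buffer="dugsyrmd" (len 8), cursors c1@2 c4@3 c2@4 c3@7, authorship ........
After op 2 (move_left): buffer="dugsyrmd" (len 8), cursors c1@1 c4@2 c2@3 c3@6, authorship ........
After op 3 (insert('r')): buffer="drurgrsyrrmd" (len 12), cursors c1@2 c4@4 c2@6 c3@10, authorship .1.4.2...3..
After op 4 (move_right): buffer="drurgrsyrrmd" (len 12), cursors c1@3 c4@5 c2@7 c3@11, authorship .1.4.2...3..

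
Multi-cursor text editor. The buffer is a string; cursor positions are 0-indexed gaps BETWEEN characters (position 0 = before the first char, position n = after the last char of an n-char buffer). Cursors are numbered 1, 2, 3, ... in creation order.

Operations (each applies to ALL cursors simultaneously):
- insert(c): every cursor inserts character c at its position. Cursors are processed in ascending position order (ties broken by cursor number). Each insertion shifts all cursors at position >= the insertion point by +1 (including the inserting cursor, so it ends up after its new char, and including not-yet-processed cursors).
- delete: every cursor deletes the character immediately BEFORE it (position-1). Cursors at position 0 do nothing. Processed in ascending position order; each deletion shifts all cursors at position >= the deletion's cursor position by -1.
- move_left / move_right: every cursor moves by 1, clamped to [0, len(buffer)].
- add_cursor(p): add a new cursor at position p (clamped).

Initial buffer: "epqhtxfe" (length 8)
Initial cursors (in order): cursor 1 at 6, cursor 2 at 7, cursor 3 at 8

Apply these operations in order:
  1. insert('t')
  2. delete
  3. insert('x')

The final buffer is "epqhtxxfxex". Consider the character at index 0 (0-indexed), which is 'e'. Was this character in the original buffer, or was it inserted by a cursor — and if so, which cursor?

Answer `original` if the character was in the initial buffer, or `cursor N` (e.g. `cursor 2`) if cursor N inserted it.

After op 1 (insert('t')): buffer="epqhtxtftet" (len 11), cursors c1@7 c2@9 c3@11, authorship ......1.2.3
After op 2 (delete): buffer="epqhtxfe" (len 8), cursors c1@6 c2@7 c3@8, authorship ........
After op 3 (insert('x')): buffer="epqhtxxfxex" (len 11), cursors c1@7 c2@9 c3@11, authorship ......1.2.3
Authorship (.=original, N=cursor N): . . . . . . 1 . 2 . 3
Index 0: author = original

Answer: original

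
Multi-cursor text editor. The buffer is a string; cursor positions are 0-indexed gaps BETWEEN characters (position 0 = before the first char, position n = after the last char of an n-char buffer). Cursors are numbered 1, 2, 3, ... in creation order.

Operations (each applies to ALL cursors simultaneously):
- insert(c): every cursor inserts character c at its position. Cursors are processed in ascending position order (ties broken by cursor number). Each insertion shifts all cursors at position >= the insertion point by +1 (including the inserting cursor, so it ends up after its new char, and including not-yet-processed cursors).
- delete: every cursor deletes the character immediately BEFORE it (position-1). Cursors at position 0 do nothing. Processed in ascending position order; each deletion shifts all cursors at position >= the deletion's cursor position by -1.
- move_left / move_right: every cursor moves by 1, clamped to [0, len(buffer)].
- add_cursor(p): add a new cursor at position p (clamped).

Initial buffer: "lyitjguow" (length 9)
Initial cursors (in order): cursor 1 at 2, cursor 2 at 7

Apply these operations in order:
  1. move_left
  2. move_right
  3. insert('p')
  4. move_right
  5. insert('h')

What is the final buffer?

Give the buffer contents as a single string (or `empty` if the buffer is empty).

After op 1 (move_left): buffer="lyitjguow" (len 9), cursors c1@1 c2@6, authorship .........
After op 2 (move_right): buffer="lyitjguow" (len 9), cursors c1@2 c2@7, authorship .........
After op 3 (insert('p')): buffer="lypitjgupow" (len 11), cursors c1@3 c2@9, authorship ..1.....2..
After op 4 (move_right): buffer="lypitjgupow" (len 11), cursors c1@4 c2@10, authorship ..1.....2..
After op 5 (insert('h')): buffer="lypihtjgupohw" (len 13), cursors c1@5 c2@12, authorship ..1.1....2.2.

Answer: lypihtjgupohw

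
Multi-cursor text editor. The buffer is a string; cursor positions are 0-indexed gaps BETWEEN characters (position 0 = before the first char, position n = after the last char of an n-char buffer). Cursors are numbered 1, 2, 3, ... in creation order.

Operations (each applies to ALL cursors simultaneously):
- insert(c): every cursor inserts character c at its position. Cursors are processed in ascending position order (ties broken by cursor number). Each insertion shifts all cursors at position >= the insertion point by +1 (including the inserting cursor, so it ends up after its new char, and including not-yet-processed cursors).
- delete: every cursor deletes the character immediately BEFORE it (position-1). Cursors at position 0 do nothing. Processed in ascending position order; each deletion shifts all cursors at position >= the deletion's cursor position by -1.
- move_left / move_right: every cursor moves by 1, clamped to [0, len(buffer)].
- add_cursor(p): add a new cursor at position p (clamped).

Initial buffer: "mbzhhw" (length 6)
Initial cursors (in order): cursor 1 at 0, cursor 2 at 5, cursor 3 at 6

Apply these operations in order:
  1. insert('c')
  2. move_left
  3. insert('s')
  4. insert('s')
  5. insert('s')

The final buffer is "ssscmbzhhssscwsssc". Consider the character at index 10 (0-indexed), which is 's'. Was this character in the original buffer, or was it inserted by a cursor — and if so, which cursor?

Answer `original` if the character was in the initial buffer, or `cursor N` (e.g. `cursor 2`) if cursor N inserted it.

After op 1 (insert('c')): buffer="cmbzhhcwc" (len 9), cursors c1@1 c2@7 c3@9, authorship 1.....2.3
After op 2 (move_left): buffer="cmbzhhcwc" (len 9), cursors c1@0 c2@6 c3@8, authorship 1.....2.3
After op 3 (insert('s')): buffer="scmbzhhscwsc" (len 12), cursors c1@1 c2@8 c3@11, authorship 11.....22.33
After op 4 (insert('s')): buffer="sscmbzhhsscwssc" (len 15), cursors c1@2 c2@10 c3@14, authorship 111.....222.333
After op 5 (insert('s')): buffer="ssscmbzhhssscwsssc" (len 18), cursors c1@3 c2@12 c3@17, authorship 1111.....2222.3333
Authorship (.=original, N=cursor N): 1 1 1 1 . . . . . 2 2 2 2 . 3 3 3 3
Index 10: author = 2

Answer: cursor 2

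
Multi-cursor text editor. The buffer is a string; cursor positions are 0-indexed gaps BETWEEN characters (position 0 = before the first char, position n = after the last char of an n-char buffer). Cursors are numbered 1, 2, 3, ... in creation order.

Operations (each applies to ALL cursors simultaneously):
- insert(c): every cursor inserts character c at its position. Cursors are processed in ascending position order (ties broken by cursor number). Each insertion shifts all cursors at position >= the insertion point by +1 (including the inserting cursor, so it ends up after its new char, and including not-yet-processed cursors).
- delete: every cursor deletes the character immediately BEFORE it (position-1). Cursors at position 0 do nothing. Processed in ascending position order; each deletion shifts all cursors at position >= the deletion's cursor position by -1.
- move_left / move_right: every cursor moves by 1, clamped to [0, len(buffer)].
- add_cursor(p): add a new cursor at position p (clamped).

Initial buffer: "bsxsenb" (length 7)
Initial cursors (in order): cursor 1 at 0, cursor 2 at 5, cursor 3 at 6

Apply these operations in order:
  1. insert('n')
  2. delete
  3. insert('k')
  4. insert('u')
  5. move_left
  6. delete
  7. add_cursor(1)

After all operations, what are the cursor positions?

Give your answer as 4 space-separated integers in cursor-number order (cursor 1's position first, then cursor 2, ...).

Answer: 0 6 8 1

Derivation:
After op 1 (insert('n')): buffer="nbsxsennnb" (len 10), cursors c1@1 c2@7 c3@9, authorship 1.....2.3.
After op 2 (delete): buffer="bsxsenb" (len 7), cursors c1@0 c2@5 c3@6, authorship .......
After op 3 (insert('k')): buffer="kbsxseknkb" (len 10), cursors c1@1 c2@7 c3@9, authorship 1.....2.3.
After op 4 (insert('u')): buffer="kubsxsekunkub" (len 13), cursors c1@2 c2@9 c3@12, authorship 11.....22.33.
After op 5 (move_left): buffer="kubsxsekunkub" (len 13), cursors c1@1 c2@8 c3@11, authorship 11.....22.33.
After op 6 (delete): buffer="ubsxseunub" (len 10), cursors c1@0 c2@6 c3@8, authorship 1.....2.3.
After op 7 (add_cursor(1)): buffer="ubsxseunub" (len 10), cursors c1@0 c4@1 c2@6 c3@8, authorship 1.....2.3.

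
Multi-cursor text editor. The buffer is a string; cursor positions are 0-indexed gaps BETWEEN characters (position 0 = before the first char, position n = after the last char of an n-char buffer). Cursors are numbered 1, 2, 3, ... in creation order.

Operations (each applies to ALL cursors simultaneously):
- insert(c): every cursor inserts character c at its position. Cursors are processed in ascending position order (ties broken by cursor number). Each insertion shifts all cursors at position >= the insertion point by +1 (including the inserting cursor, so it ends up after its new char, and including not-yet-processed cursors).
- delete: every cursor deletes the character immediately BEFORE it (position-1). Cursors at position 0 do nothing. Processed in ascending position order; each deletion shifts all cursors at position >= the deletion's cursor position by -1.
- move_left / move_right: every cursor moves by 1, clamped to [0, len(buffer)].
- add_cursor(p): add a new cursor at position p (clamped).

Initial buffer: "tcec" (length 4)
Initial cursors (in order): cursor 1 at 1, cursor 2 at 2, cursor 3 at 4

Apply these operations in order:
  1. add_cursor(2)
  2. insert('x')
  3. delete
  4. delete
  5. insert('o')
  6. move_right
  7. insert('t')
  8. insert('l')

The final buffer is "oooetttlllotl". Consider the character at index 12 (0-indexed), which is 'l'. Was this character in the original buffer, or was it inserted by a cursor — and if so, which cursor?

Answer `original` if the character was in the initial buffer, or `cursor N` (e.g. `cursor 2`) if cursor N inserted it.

After op 1 (add_cursor(2)): buffer="tcec" (len 4), cursors c1@1 c2@2 c4@2 c3@4, authorship ....
After op 2 (insert('x')): buffer="txcxxecx" (len 8), cursors c1@2 c2@5 c4@5 c3@8, authorship .1.24..3
After op 3 (delete): buffer="tcec" (len 4), cursors c1@1 c2@2 c4@2 c3@4, authorship ....
After op 4 (delete): buffer="e" (len 1), cursors c1@0 c2@0 c4@0 c3@1, authorship .
After op 5 (insert('o')): buffer="oooeo" (len 5), cursors c1@3 c2@3 c4@3 c3@5, authorship 124.3
After op 6 (move_right): buffer="oooeo" (len 5), cursors c1@4 c2@4 c4@4 c3@5, authorship 124.3
After op 7 (insert('t')): buffer="oooetttot" (len 9), cursors c1@7 c2@7 c4@7 c3@9, authorship 124.12433
After op 8 (insert('l')): buffer="oooetttlllotl" (len 13), cursors c1@10 c2@10 c4@10 c3@13, authorship 124.124124333
Authorship (.=original, N=cursor N): 1 2 4 . 1 2 4 1 2 4 3 3 3
Index 12: author = 3

Answer: cursor 3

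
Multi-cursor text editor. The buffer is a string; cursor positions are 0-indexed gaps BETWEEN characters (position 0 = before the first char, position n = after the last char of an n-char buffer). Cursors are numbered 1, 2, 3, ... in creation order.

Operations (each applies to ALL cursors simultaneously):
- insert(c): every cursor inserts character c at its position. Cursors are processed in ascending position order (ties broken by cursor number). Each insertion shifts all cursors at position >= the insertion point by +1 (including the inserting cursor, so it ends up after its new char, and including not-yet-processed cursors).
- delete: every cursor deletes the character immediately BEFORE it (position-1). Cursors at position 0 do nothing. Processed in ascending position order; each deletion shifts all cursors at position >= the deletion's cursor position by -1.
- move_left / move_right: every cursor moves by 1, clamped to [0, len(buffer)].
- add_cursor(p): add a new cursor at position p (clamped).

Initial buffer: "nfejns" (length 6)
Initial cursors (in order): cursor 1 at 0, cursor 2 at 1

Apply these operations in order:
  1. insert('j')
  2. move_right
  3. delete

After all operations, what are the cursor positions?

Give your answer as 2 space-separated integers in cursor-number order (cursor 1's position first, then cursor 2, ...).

Answer: 1 2

Derivation:
After op 1 (insert('j')): buffer="jnjfejns" (len 8), cursors c1@1 c2@3, authorship 1.2.....
After op 2 (move_right): buffer="jnjfejns" (len 8), cursors c1@2 c2@4, authorship 1.2.....
After op 3 (delete): buffer="jjejns" (len 6), cursors c1@1 c2@2, authorship 12....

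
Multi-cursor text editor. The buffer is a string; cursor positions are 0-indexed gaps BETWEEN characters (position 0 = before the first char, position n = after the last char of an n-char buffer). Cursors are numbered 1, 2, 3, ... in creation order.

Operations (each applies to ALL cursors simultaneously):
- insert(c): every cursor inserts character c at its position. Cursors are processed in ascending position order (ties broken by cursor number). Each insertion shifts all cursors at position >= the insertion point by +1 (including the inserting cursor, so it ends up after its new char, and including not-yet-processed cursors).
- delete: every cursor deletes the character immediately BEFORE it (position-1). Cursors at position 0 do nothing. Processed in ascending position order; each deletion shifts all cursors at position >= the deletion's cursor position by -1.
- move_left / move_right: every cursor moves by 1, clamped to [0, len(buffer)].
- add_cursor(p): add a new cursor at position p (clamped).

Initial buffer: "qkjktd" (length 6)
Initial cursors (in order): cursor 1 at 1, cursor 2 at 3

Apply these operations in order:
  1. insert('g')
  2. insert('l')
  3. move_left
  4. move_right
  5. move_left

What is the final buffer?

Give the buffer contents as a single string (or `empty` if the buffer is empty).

Answer: qglkjglktd

Derivation:
After op 1 (insert('g')): buffer="qgkjgktd" (len 8), cursors c1@2 c2@5, authorship .1..2...
After op 2 (insert('l')): buffer="qglkjglktd" (len 10), cursors c1@3 c2@7, authorship .11..22...
After op 3 (move_left): buffer="qglkjglktd" (len 10), cursors c1@2 c2@6, authorship .11..22...
After op 4 (move_right): buffer="qglkjglktd" (len 10), cursors c1@3 c2@7, authorship .11..22...
After op 5 (move_left): buffer="qglkjglktd" (len 10), cursors c1@2 c2@6, authorship .11..22...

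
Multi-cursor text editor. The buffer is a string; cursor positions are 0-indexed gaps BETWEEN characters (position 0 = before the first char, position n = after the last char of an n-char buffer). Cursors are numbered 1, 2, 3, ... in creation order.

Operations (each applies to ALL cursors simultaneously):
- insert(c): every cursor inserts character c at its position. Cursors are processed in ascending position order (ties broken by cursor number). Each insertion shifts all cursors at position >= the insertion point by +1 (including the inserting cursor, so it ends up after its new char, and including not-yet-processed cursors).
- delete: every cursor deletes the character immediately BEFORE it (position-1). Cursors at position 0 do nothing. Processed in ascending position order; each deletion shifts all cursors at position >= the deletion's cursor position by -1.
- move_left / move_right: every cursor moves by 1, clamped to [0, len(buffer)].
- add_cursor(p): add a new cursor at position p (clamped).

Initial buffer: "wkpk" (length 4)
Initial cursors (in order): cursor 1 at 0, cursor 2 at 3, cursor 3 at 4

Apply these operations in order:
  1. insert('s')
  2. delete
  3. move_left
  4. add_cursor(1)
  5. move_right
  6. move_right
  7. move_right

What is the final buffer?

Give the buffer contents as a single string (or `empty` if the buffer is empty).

After op 1 (insert('s')): buffer="swkpsks" (len 7), cursors c1@1 c2@5 c3@7, authorship 1...2.3
After op 2 (delete): buffer="wkpk" (len 4), cursors c1@0 c2@3 c3@4, authorship ....
After op 3 (move_left): buffer="wkpk" (len 4), cursors c1@0 c2@2 c3@3, authorship ....
After op 4 (add_cursor(1)): buffer="wkpk" (len 4), cursors c1@0 c4@1 c2@2 c3@3, authorship ....
After op 5 (move_right): buffer="wkpk" (len 4), cursors c1@1 c4@2 c2@3 c3@4, authorship ....
After op 6 (move_right): buffer="wkpk" (len 4), cursors c1@2 c4@3 c2@4 c3@4, authorship ....
After op 7 (move_right): buffer="wkpk" (len 4), cursors c1@3 c2@4 c3@4 c4@4, authorship ....

Answer: wkpk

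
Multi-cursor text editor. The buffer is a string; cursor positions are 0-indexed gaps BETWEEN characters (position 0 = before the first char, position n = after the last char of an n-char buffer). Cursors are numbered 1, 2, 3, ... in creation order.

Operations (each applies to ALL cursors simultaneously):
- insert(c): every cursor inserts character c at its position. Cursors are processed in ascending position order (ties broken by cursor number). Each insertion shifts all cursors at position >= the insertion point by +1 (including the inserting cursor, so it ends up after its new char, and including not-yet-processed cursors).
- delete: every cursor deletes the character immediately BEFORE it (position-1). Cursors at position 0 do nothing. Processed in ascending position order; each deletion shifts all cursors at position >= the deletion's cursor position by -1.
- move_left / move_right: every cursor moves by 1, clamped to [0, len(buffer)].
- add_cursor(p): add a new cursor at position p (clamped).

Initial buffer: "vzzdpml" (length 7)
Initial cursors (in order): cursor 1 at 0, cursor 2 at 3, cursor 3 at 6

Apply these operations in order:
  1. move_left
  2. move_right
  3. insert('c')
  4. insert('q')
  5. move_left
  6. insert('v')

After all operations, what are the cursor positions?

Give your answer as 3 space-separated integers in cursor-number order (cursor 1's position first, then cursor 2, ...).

After op 1 (move_left): buffer="vzzdpml" (len 7), cursors c1@0 c2@2 c3@5, authorship .......
After op 2 (move_right): buffer="vzzdpml" (len 7), cursors c1@1 c2@3 c3@6, authorship .......
After op 3 (insert('c')): buffer="vczzcdpmcl" (len 10), cursors c1@2 c2@5 c3@9, authorship .1..2...3.
After op 4 (insert('q')): buffer="vcqzzcqdpmcql" (len 13), cursors c1@3 c2@7 c3@12, authorship .11..22...33.
After op 5 (move_left): buffer="vcqzzcqdpmcql" (len 13), cursors c1@2 c2@6 c3@11, authorship .11..22...33.
After op 6 (insert('v')): buffer="vcvqzzcvqdpmcvql" (len 16), cursors c1@3 c2@8 c3@14, authorship .111..222...333.

Answer: 3 8 14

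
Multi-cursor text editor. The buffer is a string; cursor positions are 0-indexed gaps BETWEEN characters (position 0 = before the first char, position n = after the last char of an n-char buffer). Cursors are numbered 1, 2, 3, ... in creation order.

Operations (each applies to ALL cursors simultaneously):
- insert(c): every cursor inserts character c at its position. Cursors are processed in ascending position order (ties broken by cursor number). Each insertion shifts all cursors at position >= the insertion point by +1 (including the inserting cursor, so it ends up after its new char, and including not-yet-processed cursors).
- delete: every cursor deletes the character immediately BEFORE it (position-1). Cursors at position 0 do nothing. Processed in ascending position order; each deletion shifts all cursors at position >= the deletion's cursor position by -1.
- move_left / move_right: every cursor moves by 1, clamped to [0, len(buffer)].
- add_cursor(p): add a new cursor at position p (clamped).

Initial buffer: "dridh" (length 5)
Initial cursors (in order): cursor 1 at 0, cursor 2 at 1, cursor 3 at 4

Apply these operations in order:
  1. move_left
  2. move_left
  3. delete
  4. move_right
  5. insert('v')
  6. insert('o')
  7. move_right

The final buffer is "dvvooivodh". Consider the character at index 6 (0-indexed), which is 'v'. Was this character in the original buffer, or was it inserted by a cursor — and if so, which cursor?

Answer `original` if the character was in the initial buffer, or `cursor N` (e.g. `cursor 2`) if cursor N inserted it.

After op 1 (move_left): buffer="dridh" (len 5), cursors c1@0 c2@0 c3@3, authorship .....
After op 2 (move_left): buffer="dridh" (len 5), cursors c1@0 c2@0 c3@2, authorship .....
After op 3 (delete): buffer="didh" (len 4), cursors c1@0 c2@0 c3@1, authorship ....
After op 4 (move_right): buffer="didh" (len 4), cursors c1@1 c2@1 c3@2, authorship ....
After op 5 (insert('v')): buffer="dvvivdh" (len 7), cursors c1@3 c2@3 c3@5, authorship .12.3..
After op 6 (insert('o')): buffer="dvvooivodh" (len 10), cursors c1@5 c2@5 c3@8, authorship .1212.33..
After op 7 (move_right): buffer="dvvooivodh" (len 10), cursors c1@6 c2@6 c3@9, authorship .1212.33..
Authorship (.=original, N=cursor N): . 1 2 1 2 . 3 3 . .
Index 6: author = 3

Answer: cursor 3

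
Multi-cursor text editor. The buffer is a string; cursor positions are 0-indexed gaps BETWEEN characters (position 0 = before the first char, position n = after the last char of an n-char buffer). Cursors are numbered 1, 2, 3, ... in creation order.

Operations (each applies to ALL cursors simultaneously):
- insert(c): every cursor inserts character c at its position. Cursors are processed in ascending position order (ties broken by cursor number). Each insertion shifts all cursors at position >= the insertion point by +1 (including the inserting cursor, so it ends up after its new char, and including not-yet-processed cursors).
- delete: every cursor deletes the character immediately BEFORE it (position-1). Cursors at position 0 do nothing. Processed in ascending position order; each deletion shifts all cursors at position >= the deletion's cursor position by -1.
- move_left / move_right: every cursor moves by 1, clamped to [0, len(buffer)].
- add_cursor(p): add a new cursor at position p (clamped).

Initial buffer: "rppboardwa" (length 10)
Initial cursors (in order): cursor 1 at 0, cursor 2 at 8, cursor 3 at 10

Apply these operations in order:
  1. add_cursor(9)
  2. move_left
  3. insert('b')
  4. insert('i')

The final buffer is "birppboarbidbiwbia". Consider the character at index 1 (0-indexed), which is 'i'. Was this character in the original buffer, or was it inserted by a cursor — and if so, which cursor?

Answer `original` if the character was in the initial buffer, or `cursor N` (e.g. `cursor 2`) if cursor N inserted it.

Answer: cursor 1

Derivation:
After op 1 (add_cursor(9)): buffer="rppboardwa" (len 10), cursors c1@0 c2@8 c4@9 c3@10, authorship ..........
After op 2 (move_left): buffer="rppboardwa" (len 10), cursors c1@0 c2@7 c4@8 c3@9, authorship ..........
After op 3 (insert('b')): buffer="brppboarbdbwba" (len 14), cursors c1@1 c2@9 c4@11 c3@13, authorship 1.......2.4.3.
After op 4 (insert('i')): buffer="birppboarbidbiwbia" (len 18), cursors c1@2 c2@11 c4@14 c3@17, authorship 11.......22.44.33.
Authorship (.=original, N=cursor N): 1 1 . . . . . . . 2 2 . 4 4 . 3 3 .
Index 1: author = 1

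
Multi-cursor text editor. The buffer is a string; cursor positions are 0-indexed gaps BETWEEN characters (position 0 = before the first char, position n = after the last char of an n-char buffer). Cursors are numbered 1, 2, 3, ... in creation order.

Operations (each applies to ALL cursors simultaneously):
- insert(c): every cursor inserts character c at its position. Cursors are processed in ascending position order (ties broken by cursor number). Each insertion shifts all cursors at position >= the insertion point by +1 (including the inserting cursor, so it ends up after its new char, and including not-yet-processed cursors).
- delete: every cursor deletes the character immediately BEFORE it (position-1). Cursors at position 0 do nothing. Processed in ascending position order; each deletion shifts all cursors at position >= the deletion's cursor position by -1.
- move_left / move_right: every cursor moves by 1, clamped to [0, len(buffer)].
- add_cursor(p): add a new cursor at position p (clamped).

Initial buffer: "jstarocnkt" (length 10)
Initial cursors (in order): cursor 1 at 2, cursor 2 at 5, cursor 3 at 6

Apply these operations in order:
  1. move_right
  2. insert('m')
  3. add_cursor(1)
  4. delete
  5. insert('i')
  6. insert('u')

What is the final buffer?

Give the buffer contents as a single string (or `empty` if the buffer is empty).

After op 1 (move_right): buffer="jstarocnkt" (len 10), cursors c1@3 c2@6 c3@7, authorship ..........
After op 2 (insert('m')): buffer="jstmaromcmnkt" (len 13), cursors c1@4 c2@8 c3@10, authorship ...1...2.3...
After op 3 (add_cursor(1)): buffer="jstmaromcmnkt" (len 13), cursors c4@1 c1@4 c2@8 c3@10, authorship ...1...2.3...
After op 4 (delete): buffer="starocnkt" (len 9), cursors c4@0 c1@2 c2@5 c3@6, authorship .........
After op 5 (insert('i')): buffer="istiaroicinkt" (len 13), cursors c4@1 c1@4 c2@8 c3@10, authorship 4..1...2.3...
After op 6 (insert('u')): buffer="iustiuaroiuciunkt" (len 17), cursors c4@2 c1@6 c2@11 c3@14, authorship 44..11...22.33...

Answer: iustiuaroiuciunkt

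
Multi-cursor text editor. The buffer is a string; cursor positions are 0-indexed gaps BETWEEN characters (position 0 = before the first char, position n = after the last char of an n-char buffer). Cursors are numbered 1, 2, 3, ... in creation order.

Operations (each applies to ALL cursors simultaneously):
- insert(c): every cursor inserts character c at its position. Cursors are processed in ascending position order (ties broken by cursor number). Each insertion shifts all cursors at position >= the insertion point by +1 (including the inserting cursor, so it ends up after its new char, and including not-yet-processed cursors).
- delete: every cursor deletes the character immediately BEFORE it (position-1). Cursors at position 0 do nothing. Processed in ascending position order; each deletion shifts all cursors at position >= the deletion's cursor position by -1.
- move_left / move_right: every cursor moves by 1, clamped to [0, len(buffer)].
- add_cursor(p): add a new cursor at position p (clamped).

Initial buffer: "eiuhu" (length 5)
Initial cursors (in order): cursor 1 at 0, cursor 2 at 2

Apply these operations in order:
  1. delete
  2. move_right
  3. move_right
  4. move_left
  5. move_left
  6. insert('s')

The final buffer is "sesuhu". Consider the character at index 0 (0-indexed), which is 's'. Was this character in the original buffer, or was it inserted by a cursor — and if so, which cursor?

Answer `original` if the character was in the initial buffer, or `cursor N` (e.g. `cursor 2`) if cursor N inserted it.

After op 1 (delete): buffer="euhu" (len 4), cursors c1@0 c2@1, authorship ....
After op 2 (move_right): buffer="euhu" (len 4), cursors c1@1 c2@2, authorship ....
After op 3 (move_right): buffer="euhu" (len 4), cursors c1@2 c2@3, authorship ....
After op 4 (move_left): buffer="euhu" (len 4), cursors c1@1 c2@2, authorship ....
After op 5 (move_left): buffer="euhu" (len 4), cursors c1@0 c2@1, authorship ....
After op 6 (insert('s')): buffer="sesuhu" (len 6), cursors c1@1 c2@3, authorship 1.2...
Authorship (.=original, N=cursor N): 1 . 2 . . .
Index 0: author = 1

Answer: cursor 1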